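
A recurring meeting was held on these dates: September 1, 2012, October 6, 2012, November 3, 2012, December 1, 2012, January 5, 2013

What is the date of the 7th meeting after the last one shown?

These are Saturdays at 28- or 35-day spacing (35, 28, 28, 35).
The pattern: 1st Saturday of the month.
February 2013 — 1st Saturday is February 2, 2013.
1st Saturday of March 2013: March 2, 2013.
1st Saturday of April 2013: April 6, 2013.
May 2013 — 1st Saturday is May 4, 2013.
June 2013 — 1st Saturday is June 1, 2013.
July 2013 — 1st Saturday is July 6, 2013.
August 2013 — 1st Saturday is August 3, 2013.

August 3, 2013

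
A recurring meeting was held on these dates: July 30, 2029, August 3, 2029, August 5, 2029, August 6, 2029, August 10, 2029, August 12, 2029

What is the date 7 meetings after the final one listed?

Gaps: 4, 2, 1, 4, 2 days — not constant, but cyclic with period 3.
The events fall on every Monday, Friday and Sunday.
Next Monday: August 13, 2029.
Next Friday: August 17, 2029.
Next Sunday: August 19, 2029.
The following Monday is August 20, 2029.
The following Friday is August 24, 2029.
Next Sunday: August 26, 2029.
The following Monday is August 27, 2029.

August 27, 2029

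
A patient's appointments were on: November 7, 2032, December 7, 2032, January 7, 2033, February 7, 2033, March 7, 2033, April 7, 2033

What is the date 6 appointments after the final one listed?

Each date is the 7th; the gaps (30, 31, 31, 28, 31) track the month lengths.
The rule is the 7th of each month.
May 2033: May 7, 2033.
June 2033: June 7, 2033.
Next: July 2033 → July 7, 2033.
Next: August 2033 → August 7, 2033.
Next: September 2033 → September 7, 2033.
October 2033: October 7, 2033.

October 7, 2033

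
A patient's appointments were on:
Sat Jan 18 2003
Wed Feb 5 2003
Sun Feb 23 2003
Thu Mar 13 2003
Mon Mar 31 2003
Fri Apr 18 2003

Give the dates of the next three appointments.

Tue May 6 2003, Sat May 24 2003, Wed Jun 11 2003

Every event comes 18 days after the last (18, 18, 18, 18, 18).
Fri Apr 18 2003 + 18 days = Tue May 6 2003.
Tue May 6 2003 + 18 days = Sat May 24 2003.
Sat May 24 2003 + 18 days = Wed Jun 11 2003.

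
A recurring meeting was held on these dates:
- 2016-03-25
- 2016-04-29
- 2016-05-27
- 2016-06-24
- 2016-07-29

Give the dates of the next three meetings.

Every date is a Friday; gaps 35, 28, 28, 35 days.
Each is the last Friday of its month (at least one falls on the 29th or later, ruling out '4th Friday').
August 2016 ends with Friday 2016-08-26.
Last Friday of September 2016: 2016-09-30.
Last Friday of October 2016: 2016-10-28.

2016-08-26, 2016-09-30, 2016-10-28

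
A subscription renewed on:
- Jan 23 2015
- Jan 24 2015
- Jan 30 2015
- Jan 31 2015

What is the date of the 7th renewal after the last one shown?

Feb 27 2015

The gap pattern 1, 6, 1 repeats every 2 events.
These are the Fridays and Saturdays of each week.
Next Friday: Feb 6 2015.
The following Saturday is Feb 7 2015.
The following Friday is Feb 13 2015.
Next Saturday: Feb 14 2015.
Next Friday: Feb 20 2015.
The following Saturday is Feb 21 2015.
The following Friday is Feb 27 2015.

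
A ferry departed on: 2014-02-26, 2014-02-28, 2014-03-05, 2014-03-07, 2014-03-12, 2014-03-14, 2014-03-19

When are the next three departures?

2014-03-21, 2014-03-26, 2014-03-28

Gaps: 2, 5, 2, 5, 2, 5 days — not constant, but cyclic with period 2.
The events fall on every Wednesday and Friday.
The following Friday is 2014-03-21.
Next Wednesday: 2014-03-26.
Next Friday: 2014-03-28.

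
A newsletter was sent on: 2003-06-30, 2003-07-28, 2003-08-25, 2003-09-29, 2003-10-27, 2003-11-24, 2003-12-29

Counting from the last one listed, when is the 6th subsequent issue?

These are Mondays with 28, 28, 35, 28, 28, 35-day gaps.
Each is the final Monday of its month — 2003-06-30 is past the 28th, so '4th Monday' doesn't fit.
January 2004 ends with Monday 2004-01-26.
February 2004 ends with Monday 2004-02-23.
Last Monday of March 2004: 2004-03-29.
April 2004 ends with Monday 2004-04-26.
May 2004 ends with Monday 2004-05-31.
Last Monday of June 2004: 2004-06-28.

2004-06-28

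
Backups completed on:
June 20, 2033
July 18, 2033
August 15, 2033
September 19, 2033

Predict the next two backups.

October 17, 2033; November 21, 2033

All dates are Mondays, 28, 28, 35 days apart.
Specifically, the 3rd Monday of each month.
3rd Monday of October 2033: October 17, 2033.
November 2033 — 3rd Monday is November 21, 2033.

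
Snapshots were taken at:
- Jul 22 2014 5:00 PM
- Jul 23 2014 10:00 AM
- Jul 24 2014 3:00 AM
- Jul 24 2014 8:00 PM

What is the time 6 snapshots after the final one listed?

Jul 29 2014 2:00 AM

Gaps: 17, 17, 17 hours — each event is 17 hours after the previous one.
Jul 24 2014 8:00 PM + 17 h = Jul 25 2014 1:00 PM.
Jul 25 2014 1:00 PM + 17 h = Jul 26 2014 6:00 AM.
Jul 26 2014 6:00 AM + 17 h = Jul 26 2014 11:00 PM.
Jul 26 2014 11:00 PM + 17 h = Jul 27 2014 4:00 PM.
Jul 27 2014 4:00 PM + 17 h = Jul 28 2014 9:00 AM.
Jul 28 2014 9:00 AM + 17 h = Jul 29 2014 2:00 AM.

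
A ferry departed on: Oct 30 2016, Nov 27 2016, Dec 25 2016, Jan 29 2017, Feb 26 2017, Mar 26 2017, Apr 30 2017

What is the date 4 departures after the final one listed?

Every date is a Sunday; gaps 28, 28, 35, 28, 28, 35 days.
Each is the last Sunday of its month (at least one falls on the 29th or later, ruling out '4th Sunday').
May 2017 ends with Sunday May 28 2017.
Last Sunday of June 2017: Jun 25 2017.
July 2017 ends with Sunday Jul 30 2017.
August 2017 ends with Sunday Aug 27 2017.

Aug 27 2017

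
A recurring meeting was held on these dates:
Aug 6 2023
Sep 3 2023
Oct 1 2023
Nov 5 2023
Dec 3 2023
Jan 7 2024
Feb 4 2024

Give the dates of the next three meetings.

Gaps: 28, 28, 35, 28, 35, 28 days — a mix of 28 and 35. Every date is a Sunday.
Each is the 1st Sunday of its month.
March 2024 — 1st Sunday is Mar 3 2024.
April 2024 — 1st Sunday is Apr 7 2024.
1st Sunday of May 2024: May 5 2024.

Mar 3 2024, Apr 7 2024, May 5 2024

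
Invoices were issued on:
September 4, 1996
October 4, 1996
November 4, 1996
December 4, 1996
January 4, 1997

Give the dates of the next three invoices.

Gaps: 30, 31, 30, 31 days — not constant. Every event is on the 4th of the month.
Pattern: the 4th of each month.
February 1997: February 4, 1997.
Next: March 1997 → March 4, 1997.
Next: April 1997 → April 4, 1997.

February 4, 1997; March 4, 1997; April 4, 1997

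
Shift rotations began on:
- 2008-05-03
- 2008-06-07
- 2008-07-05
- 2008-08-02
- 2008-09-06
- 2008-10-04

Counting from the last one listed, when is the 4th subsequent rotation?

2009-02-07

Gaps: 35, 28, 28, 35, 28 days — a mix of 28 and 35. Every date is a Saturday.
Each is the 1st Saturday of its month.
November 2008 — 1st Saturday is 2008-11-01.
December 2008 — 1st Saturday is 2008-12-06.
1st Saturday of January 2009: 2009-01-03.
1st Saturday of February 2009: 2009-02-07.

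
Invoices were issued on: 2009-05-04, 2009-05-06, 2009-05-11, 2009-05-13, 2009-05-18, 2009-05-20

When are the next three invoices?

2009-05-25, 2009-05-27, 2009-06-01

Gaps: 2, 5, 2, 5, 2 days — not constant, but cyclic with period 2.
The events fall on every Monday and Wednesday.
Next Monday: 2009-05-25.
Next Wednesday: 2009-05-27.
The following Monday is 2009-06-01.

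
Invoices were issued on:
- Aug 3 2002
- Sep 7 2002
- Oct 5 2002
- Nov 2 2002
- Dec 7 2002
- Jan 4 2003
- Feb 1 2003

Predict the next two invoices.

Mar 1 2003, Apr 5 2003

These are Saturdays at 28- or 35-day spacing (35, 28, 28, 35, 28, 28).
The pattern: 1st Saturday of the month.
March 2003 — 1st Saturday is Mar 1 2003.
April 2003 — 1st Saturday is Apr 5 2003.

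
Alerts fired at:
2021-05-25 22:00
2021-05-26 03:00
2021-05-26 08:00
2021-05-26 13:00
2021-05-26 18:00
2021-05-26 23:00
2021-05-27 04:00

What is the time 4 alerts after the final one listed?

2021-05-28 00:00

Spacing: 5, 5, 5, 5, 5, 5 h — constant 5 h.
2021-05-27 04:00 + 5 h = 2021-05-27 09:00.
2021-05-27 09:00 + 5 h = 2021-05-27 14:00.
2021-05-27 14:00 + 5 h = 2021-05-27 19:00.
2021-05-27 19:00 + 5 h = 2021-05-28 00:00.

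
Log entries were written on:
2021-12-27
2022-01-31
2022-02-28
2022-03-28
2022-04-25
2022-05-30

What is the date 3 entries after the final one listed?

All Mondays; the gaps (35, 28, 28, 28, 35) vary with month length.
This is the last Monday of each month.
Last Monday of June 2022: 2022-06-27.
Last Monday of July 2022: 2022-07-25.
August 2022 ends with Monday 2022-08-29.

2022-08-29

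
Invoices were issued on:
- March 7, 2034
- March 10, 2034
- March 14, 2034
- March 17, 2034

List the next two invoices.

March 21, 2034; March 24, 2034

Gaps: 3, 4, 3 days — not constant, but cyclic with period 2.
The events fall on every Tuesday and Friday.
Next Tuesday: March 21, 2034.
The following Friday is March 24, 2034.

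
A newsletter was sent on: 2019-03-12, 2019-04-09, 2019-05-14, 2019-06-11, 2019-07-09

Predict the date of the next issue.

All dates are Tuesdays, 28, 35, 28, 28 days apart.
Specifically, the 2nd Tuesday of each month.
August 2019 — 2nd Tuesday is 2019-08-13.

2019-08-13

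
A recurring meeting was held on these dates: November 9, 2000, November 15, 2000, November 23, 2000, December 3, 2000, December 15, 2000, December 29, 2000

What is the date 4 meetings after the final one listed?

Intervals are 6, 8, 10, 12, 14 days — an arithmetic progression with common difference 2.
Next gap: 16 days. December 29, 2000 + 16 days = January 14, 2001.
Next gap: 18 days. January 14, 2001 + 18 days = February 1, 2001.
Next gap: 20 days. February 1, 2001 + 20 days = February 21, 2001.
Next gap: 22 days. February 21, 2001 + 22 days = March 15, 2001.

March 15, 2001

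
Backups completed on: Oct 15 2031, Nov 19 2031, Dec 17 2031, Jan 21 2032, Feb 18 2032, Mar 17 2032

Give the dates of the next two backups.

Apr 21 2032, May 19 2032

All dates are Wednesdays, 35, 28, 35, 28, 28 days apart.
Specifically, the 3rd Wednesday of each month.
April 2032 — 3rd Wednesday is Apr 21 2032.
May 2032 — 3rd Wednesday is May 19 2032.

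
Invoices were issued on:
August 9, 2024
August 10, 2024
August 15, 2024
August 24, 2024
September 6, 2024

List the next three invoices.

September 23, 2024; October 14, 2024; November 8, 2024

Intervals are 1, 5, 9, 13 days — an arithmetic progression with common difference 4.
Next gap: 17 days. September 6, 2024 + 17 days = September 23, 2024.
Next gap: 21 days. September 23, 2024 + 21 days = October 14, 2024.
Next gap: 25 days. October 14, 2024 + 25 days = November 8, 2024.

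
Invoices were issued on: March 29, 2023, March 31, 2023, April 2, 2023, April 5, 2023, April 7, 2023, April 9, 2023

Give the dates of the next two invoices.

April 12, 2023; April 14, 2023

The gap pattern 2, 2, 3, 2, 2 repeats every 3 events.
These are the Wednesdays, Fridays and Sundays of each week.
The following Wednesday is April 12, 2023.
The following Friday is April 14, 2023.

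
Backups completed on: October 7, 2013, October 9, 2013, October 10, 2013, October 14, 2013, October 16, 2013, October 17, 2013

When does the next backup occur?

October 21, 2013

Every event lands on a Monday or Wednesday or Thursday (gaps cycle 2, 1, 4, 2, 1).
So the schedule is: every Monday, Wednesday and Thursday.
Next Monday: October 21, 2013.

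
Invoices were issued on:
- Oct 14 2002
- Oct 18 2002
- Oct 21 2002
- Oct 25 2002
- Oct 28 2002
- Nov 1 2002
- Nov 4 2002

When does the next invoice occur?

Nov 8 2002

Every event lands on a Monday or Friday (gaps cycle 4, 3, 4, 3, 4, 3).
So the schedule is: every Monday and Friday.
The following Friday is Nov 8 2002.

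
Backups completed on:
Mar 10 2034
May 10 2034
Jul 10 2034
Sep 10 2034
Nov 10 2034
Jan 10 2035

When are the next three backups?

Mar 10 2035, May 10 2035, Jul 10 2035

The day-of-month is always 10 (61, 61, 62, 61, 61 days between events).
So this recurs on the 10th of every 2 months.
Next: March 2035 → Mar 10 2035.
Next: May 2035 → May 10 2035.
Next: July 2035 → Jul 10 2035.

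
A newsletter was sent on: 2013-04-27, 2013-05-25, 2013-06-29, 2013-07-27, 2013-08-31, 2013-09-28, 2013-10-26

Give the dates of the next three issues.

These are Saturdays with 28, 35, 28, 35, 28, 28-day gaps.
Each is the final Saturday of its month — 2013-06-29 is past the 28th, so '4th Saturday' doesn't fit.
Last Saturday of November 2013: 2013-11-30.
Last Saturday of December 2013: 2013-12-28.
January 2014 ends with Saturday 2014-01-25.

2013-11-30, 2013-12-28, 2014-01-25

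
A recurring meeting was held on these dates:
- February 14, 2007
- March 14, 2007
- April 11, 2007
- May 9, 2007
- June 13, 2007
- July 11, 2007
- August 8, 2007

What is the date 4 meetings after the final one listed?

These are Wednesdays at 28- or 35-day spacing (28, 28, 28, 35, 28, 28).
The pattern: 2nd Wednesday of the month.
September 2007 — 2nd Wednesday is September 12, 2007.
October 2007 — 2nd Wednesday is October 10, 2007.
November 2007 — 2nd Wednesday is November 14, 2007.
2nd Wednesday of December 2007: December 12, 2007.

December 12, 2007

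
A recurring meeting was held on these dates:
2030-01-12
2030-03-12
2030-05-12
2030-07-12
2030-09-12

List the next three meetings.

The day-of-month is always 12 (59, 61, 61, 62 days between events).
So this recurs on the 12th of every 2 months.
November 2030: 2030-11-12.
January 2031: 2031-01-12.
Next: March 2031 → 2031-03-12.

2030-11-12, 2031-01-12, 2031-03-12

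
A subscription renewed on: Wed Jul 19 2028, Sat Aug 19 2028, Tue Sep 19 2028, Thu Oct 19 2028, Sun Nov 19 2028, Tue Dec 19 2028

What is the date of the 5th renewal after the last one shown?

The day-of-month is always 19 (31, 31, 30, 31, 30 days between events).
So this recurs on the 19th of each month.
Next: January 2029 → Fri Jan 19 2029.
Next: February 2029 → Mon Feb 19 2029.
March 2029: Mon Mar 19 2029.
April 2029: Thu Apr 19 2029.
May 2029: Sat May 19 2029.

Sat May 19 2029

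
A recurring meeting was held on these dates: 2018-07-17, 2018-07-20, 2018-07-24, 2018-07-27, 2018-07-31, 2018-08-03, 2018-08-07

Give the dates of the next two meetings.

The gap pattern 3, 4, 3, 4, 3, 4 repeats every 2 events.
These are the Tuesdays and Fridays of each week.
The following Friday is 2018-08-10.
The following Tuesday is 2018-08-14.

2018-08-10, 2018-08-14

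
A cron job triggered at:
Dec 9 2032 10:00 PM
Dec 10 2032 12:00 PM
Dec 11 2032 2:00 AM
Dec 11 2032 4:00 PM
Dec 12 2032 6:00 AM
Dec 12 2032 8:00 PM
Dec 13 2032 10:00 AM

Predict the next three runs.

Dec 14 2032 12:00 AM, Dec 14 2032 2:00 PM, Dec 15 2032 4:00 AM

Spacing: 14, 14, 14, 14, 14, 14 h — constant 14 h.
Dec 13 2032 10:00 AM + 14 h = Dec 14 2032 12:00 AM.
Dec 14 2032 12:00 AM + 14 h = Dec 14 2032 2:00 PM.
Dec 14 2032 2:00 PM + 14 h = Dec 15 2032 4:00 AM.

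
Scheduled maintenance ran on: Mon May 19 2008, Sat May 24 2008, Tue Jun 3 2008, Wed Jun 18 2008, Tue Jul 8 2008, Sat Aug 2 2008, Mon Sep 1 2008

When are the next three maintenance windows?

Gaps: 5, 10, 15, 20, 25, 30 days — each gap is 5 larger than the previous one.
Next gap: 35 days. Mon Sep 1 2008 + 35 days = Mon Oct 6 2008.
Next gap: 40 days. Mon Oct 6 2008 + 40 days = Sat Nov 15 2008.
Next gap: 45 days. Sat Nov 15 2008 + 45 days = Tue Dec 30 2008.

Mon Oct 6 2008, Sat Nov 15 2008, Tue Dec 30 2008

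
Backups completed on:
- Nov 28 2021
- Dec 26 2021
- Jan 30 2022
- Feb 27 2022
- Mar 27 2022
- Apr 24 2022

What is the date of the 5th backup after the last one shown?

These are Sundays with 28, 35, 28, 28, 28-day gaps.
Each is the final Sunday of its month — Jan 30 2022 is past the 28th, so '4th Sunday' doesn't fit.
May 2022 ends with Sunday May 29 2022.
Last Sunday of June 2022: Jun 26 2022.
July 2022 ends with Sunday Jul 31 2022.
Last Sunday of August 2022: Aug 28 2022.
Last Sunday of September 2022: Sep 25 2022.

Sep 25 2022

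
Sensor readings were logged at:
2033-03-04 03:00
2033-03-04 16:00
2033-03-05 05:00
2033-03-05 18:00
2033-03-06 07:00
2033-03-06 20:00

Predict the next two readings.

Gaps: 13, 13, 13, 13, 13 hours — each event is 13 hours after the previous one.
2033-03-06 20:00 + 13 h = 2033-03-07 09:00.
2033-03-07 09:00 + 13 h = 2033-03-07 22:00.

2033-03-07 09:00, 2033-03-07 22:00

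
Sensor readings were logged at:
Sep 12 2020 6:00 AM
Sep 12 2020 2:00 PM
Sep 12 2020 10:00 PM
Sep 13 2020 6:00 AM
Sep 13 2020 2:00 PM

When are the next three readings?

Sep 13 2020 10:00 PM, Sep 14 2020 6:00 AM, Sep 14 2020 2:00 PM

The interval is a steady 8 hours (8, 8, 8, 8).
Sep 13 2020 2:00 PM + 8 h = Sep 13 2020 10:00 PM.
Sep 13 2020 10:00 PM + 8 h = Sep 14 2020 6:00 AM.
Sep 14 2020 6:00 AM + 8 h = Sep 14 2020 2:00 PM.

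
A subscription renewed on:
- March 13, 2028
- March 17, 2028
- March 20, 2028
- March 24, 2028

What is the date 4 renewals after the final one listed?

Every event lands on a Monday or Friday (gaps cycle 4, 3, 4).
So the schedule is: every Monday and Friday.
Next Monday: March 27, 2028.
Next Friday: March 31, 2028.
The following Monday is April 3, 2028.
The following Friday is April 7, 2028.

April 7, 2028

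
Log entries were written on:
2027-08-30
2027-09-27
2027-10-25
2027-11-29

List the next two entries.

2027-12-27, 2028-01-31

Every date is a Monday; gaps 28, 28, 35 days.
Each is the last Monday of its month (at least one falls on the 29th or later, ruling out '4th Monday').
Last Monday of December 2027: 2027-12-27.
Last Monday of January 2028: 2028-01-31.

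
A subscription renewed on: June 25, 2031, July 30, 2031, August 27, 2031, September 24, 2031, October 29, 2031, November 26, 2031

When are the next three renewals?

December 31, 2031; January 28, 2032; February 25, 2032

Every date is a Wednesday; gaps 35, 28, 28, 35, 28 days.
Each is the last Wednesday of its month (at least one falls on the 29th or later, ruling out '4th Wednesday').
Last Wednesday of December 2031: December 31, 2031.
January 2032 ends with Wednesday January 28, 2032.
February 2032 ends with Wednesday February 25, 2032.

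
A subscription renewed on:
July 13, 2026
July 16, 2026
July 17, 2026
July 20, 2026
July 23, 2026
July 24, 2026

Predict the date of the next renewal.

The gap pattern 3, 1, 3, 3, 1 repeats every 3 events.
These are the Mondays, Thursdays and Fridays of each week.
The following Monday is July 27, 2026.

July 27, 2026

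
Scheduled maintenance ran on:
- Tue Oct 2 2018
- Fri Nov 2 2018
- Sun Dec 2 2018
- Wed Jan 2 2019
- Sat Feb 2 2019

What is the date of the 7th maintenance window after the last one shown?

Each date is the 2nd; the gaps (31, 30, 31, 31) track the month lengths.
The rule is the 2nd of each month.
Next: March 2019 → Sat Mar 2 2019.
April 2019: Tue Apr 2 2019.
May 2019: Thu May 2 2019.
Next: June 2019 → Sun Jun 2 2019.
July 2019: Tue Jul 2 2019.
August 2019: Fri Aug 2 2019.
Next: September 2019 → Mon Sep 2 2019.

Mon Sep 2 2019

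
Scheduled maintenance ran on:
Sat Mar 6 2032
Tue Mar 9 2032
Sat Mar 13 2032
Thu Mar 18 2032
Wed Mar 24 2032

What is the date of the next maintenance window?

Wed Mar 31 2032

Gaps: 3, 4, 5, 6 days — each gap is 1 larger than the previous one.
Next gap: 7 days. Wed Mar 24 2032 + 7 days = Wed Mar 31 2032.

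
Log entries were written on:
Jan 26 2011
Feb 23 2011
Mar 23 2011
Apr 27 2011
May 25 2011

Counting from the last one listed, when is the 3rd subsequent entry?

Aug 24 2011

These are Wednesdays at 28- or 35-day spacing (28, 28, 35, 28).
The pattern: 4th Wednesday of the month.
June 2011 — 4th Wednesday is Jun 22 2011.
July 2011 — 4th Wednesday is Jul 27 2011.
4th Wednesday of August 2011: Aug 24 2011.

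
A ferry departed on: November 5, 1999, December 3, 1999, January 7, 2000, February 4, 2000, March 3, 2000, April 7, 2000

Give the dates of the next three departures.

Gaps: 28, 35, 28, 28, 35 days — a mix of 28 and 35. Every date is a Friday.
Each is the 1st Friday of its month.
May 2000 — 1st Friday is May 5, 2000.
June 2000 — 1st Friday is June 2, 2000.
July 2000 — 1st Friday is July 7, 2000.

May 5, 2000; June 2, 2000; July 7, 2000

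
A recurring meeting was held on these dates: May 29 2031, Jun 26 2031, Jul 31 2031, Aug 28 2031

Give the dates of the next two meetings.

Sep 25 2031, Oct 30 2031

Every date is a Thursday; gaps 28, 35, 28 days.
Each is the last Thursday of its month (at least one falls on the 29th or later, ruling out '4th Thursday').
Last Thursday of September 2031: Sep 25 2031.
Last Thursday of October 2031: Oct 30 2031.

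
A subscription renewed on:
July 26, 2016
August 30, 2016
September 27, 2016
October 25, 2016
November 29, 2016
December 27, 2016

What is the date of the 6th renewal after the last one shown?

These are Tuesdays with 35, 28, 28, 35, 28-day gaps.
Each is the final Tuesday of its month — August 30, 2016 is past the 28th, so '4th Tuesday' doesn't fit.
Last Tuesday of January 2017: January 31, 2017.
Last Tuesday of February 2017: February 28, 2017.
March 2017 ends with Tuesday March 28, 2017.
Last Tuesday of April 2017: April 25, 2017.
Last Tuesday of May 2017: May 30, 2017.
Last Tuesday of June 2017: June 27, 2017.

June 27, 2017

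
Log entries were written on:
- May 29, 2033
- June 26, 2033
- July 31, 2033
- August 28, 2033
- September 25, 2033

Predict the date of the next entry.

Every date is a Sunday; gaps 28, 35, 28, 28 days.
Each is the last Sunday of its month (at least one falls on the 29th or later, ruling out '4th Sunday').
Last Sunday of October 2033: October 30, 2033.

October 30, 2033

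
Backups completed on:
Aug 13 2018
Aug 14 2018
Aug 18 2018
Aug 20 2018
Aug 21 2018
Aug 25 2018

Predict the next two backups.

Aug 27 2018, Aug 28 2018

Gaps: 1, 4, 2, 1, 4 days — not constant, but cyclic with period 3.
The events fall on every Monday, Tuesday and Saturday.
The following Monday is Aug 27 2018.
The following Tuesday is Aug 28 2018.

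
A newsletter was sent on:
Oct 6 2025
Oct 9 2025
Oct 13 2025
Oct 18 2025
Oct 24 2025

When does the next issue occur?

Oct 31 2025

Intervals are 3, 4, 5, 6 days — an arithmetic progression with common difference 1.
Next gap: 7 days. Oct 24 2025 + 7 days = Oct 31 2025.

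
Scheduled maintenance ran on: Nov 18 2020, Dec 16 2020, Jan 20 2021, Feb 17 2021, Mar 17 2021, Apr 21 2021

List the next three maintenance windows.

May 19 2021, Jun 16 2021, Jul 21 2021

These are Wednesdays at 28- or 35-day spacing (28, 35, 28, 28, 35).
The pattern: 3rd Wednesday of the month.
3rd Wednesday of May 2021: May 19 2021.
June 2021 — 3rd Wednesday is Jun 16 2021.
July 2021 — 3rd Wednesday is Jul 21 2021.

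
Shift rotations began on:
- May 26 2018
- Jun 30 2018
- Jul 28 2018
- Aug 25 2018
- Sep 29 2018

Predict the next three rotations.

Oct 27 2018, Nov 24 2018, Dec 29 2018

These are Saturdays with 35, 28, 28, 35-day gaps.
Each is the final Saturday of its month — Jun 30 2018 is past the 28th, so '4th Saturday' doesn't fit.
Last Saturday of October 2018: Oct 27 2018.
Last Saturday of November 2018: Nov 24 2018.
December 2018 ends with Saturday Dec 29 2018.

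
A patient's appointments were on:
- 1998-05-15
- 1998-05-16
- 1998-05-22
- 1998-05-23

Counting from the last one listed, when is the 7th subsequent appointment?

Gaps: 1, 6, 1 days — not constant, but cyclic with period 2.
The events fall on every Friday and Saturday.
Next Friday: 1998-05-29.
The following Saturday is 1998-05-30.
Next Friday: 1998-06-05.
The following Saturday is 1998-06-06.
The following Friday is 1998-06-12.
Next Saturday: 1998-06-13.
The following Friday is 1998-06-19.

1998-06-19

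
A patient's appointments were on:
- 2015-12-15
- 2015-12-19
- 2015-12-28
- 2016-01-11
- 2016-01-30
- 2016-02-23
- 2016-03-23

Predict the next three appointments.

Gaps: 4, 9, 14, 19, 24, 29 days — each gap is 5 larger than the previous one.
Next gap: 34 days. 2016-03-23 + 34 days = 2016-04-26.
Next gap: 39 days. 2016-04-26 + 39 days = 2016-06-04.
Next gap: 44 days. 2016-06-04 + 44 days = 2016-07-18.

2016-04-26, 2016-06-04, 2016-07-18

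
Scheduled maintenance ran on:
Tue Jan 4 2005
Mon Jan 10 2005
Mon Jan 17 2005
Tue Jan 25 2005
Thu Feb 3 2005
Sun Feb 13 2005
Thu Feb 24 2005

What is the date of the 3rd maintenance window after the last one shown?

Mon Apr 4 2005

Gaps: 6, 7, 8, 9, 10, 11 days — each gap is 1 larger than the previous one.
Next gap: 12 days. Thu Feb 24 2005 + 12 days = Tue Mar 8 2005.
Next gap: 13 days. Tue Mar 8 2005 + 13 days = Mon Mar 21 2005.
Next gap: 14 days. Mon Mar 21 2005 + 14 days = Mon Apr 4 2005.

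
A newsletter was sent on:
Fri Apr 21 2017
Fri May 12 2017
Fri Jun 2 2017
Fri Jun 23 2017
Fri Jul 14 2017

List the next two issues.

Gaps between consecutive events: 21, 21, 21, 21 days — a constant 21-day interval.
Fri Jul 14 2017 + 21 days = Fri Aug 4 2017.
Fri Aug 4 2017 + 21 days = Fri Aug 25 2017.

Fri Aug 4 2017, Fri Aug 25 2017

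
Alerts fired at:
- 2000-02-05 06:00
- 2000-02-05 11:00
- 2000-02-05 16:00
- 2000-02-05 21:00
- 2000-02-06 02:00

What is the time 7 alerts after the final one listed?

Gaps: 5, 5, 5, 5 hours — each event is 5 hours after the previous one.
2000-02-06 02:00 + 5 h = 2000-02-06 07:00.
2000-02-06 07:00 + 5 h = 2000-02-06 12:00.
2000-02-06 12:00 + 5 h = 2000-02-06 17:00.
2000-02-06 17:00 + 5 h = 2000-02-06 22:00.
2000-02-06 22:00 + 5 h = 2000-02-07 03:00.
2000-02-07 03:00 + 5 h = 2000-02-07 08:00.
2000-02-07 08:00 + 5 h = 2000-02-07 13:00.

2000-02-07 13:00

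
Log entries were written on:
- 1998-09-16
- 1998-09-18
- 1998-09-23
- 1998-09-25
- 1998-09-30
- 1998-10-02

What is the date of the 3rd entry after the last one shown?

1998-10-14

The gap pattern 2, 5, 2, 5, 2 repeats every 2 events.
These are the Wednesdays and Fridays of each week.
Next Wednesday: 1998-10-07.
Next Friday: 1998-10-09.
Next Wednesday: 1998-10-14.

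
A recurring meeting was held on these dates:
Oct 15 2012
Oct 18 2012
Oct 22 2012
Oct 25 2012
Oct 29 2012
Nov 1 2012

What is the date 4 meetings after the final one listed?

Nov 15 2012

The gap pattern 3, 4, 3, 4, 3 repeats every 2 events.
These are the Mondays and Thursdays of each week.
The following Monday is Nov 5 2012.
The following Thursday is Nov 8 2012.
The following Monday is Nov 12 2012.
Next Thursday: Nov 15 2012.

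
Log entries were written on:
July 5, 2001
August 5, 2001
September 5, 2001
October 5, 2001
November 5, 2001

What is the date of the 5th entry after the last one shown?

Each date is the 5th; the gaps (31, 31, 30, 31) track the month lengths.
The rule is the 5th of each month.
December 2001: December 5, 2001.
Next: January 2002 → January 5, 2002.
February 2002: February 5, 2002.
Next: March 2002 → March 5, 2002.
April 2002: April 5, 2002.

April 5, 2002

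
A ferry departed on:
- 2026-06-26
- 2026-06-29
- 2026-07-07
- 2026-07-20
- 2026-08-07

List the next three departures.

2026-08-30, 2026-09-27, 2026-10-30

The spacing grows by 5 each time: 3, 8, 13, 18 days.
Next gap: 23 days. 2026-08-07 + 23 days = 2026-08-30.
Next gap: 28 days. 2026-08-30 + 28 days = 2026-09-27.
Next gap: 33 days. 2026-09-27 + 33 days = 2026-10-30.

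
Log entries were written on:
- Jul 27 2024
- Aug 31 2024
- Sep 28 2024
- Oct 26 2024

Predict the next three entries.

These are Saturdays with 35, 28, 28-day gaps.
Each is the final Saturday of its month — Aug 31 2024 is past the 28th, so '4th Saturday' doesn't fit.
November 2024 ends with Saturday Nov 30 2024.
December 2024 ends with Saturday Dec 28 2024.
Last Saturday of January 2025: Jan 25 2025.

Nov 30 2024, Dec 28 2024, Jan 25 2025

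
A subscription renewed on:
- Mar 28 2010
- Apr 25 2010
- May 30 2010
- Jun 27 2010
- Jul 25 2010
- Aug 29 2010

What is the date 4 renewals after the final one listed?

All Sundays; the gaps (28, 35, 28, 28, 35) vary with month length.
This is the last Sunday of each month.
September 2010 ends with Sunday Sep 26 2010.
October 2010 ends with Sunday Oct 31 2010.
Last Sunday of November 2010: Nov 28 2010.
December 2010 ends with Sunday Dec 26 2010.

Dec 26 2010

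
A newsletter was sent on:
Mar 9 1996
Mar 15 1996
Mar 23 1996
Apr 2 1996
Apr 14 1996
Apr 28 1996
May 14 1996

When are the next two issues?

Jun 1 1996, Jun 21 1996

Intervals are 6, 8, 10, 12, 14, 16 days — an arithmetic progression with common difference 2.
Next gap: 18 days. May 14 1996 + 18 days = Jun 1 1996.
Next gap: 20 days. Jun 1 1996 + 20 days = Jun 21 1996.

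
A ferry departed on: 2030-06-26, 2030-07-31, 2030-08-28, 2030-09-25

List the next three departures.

2030-10-30, 2030-11-27, 2030-12-25

All Wednesdays; the gaps (35, 28, 28) vary with month length.
This is the last Wednesday of each month.
Last Wednesday of October 2030: 2030-10-30.
November 2030 ends with Wednesday 2030-11-27.
Last Wednesday of December 2030: 2030-12-25.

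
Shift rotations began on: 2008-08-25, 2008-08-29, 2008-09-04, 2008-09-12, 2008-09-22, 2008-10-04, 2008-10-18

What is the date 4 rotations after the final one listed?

Gaps: 4, 6, 8, 10, 12, 14 days — each gap is 2 larger than the previous one.
Next gap: 16 days. 2008-10-18 + 16 days = 2008-11-03.
Next gap: 18 days. 2008-11-03 + 18 days = 2008-11-21.
Next gap: 20 days. 2008-11-21 + 20 days = 2008-12-11.
Next gap: 22 days. 2008-12-11 + 22 days = 2009-01-02.

2009-01-02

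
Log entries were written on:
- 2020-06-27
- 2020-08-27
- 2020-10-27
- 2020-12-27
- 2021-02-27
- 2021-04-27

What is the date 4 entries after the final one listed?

2021-12-27

Each date is the 27th; the gaps (61, 61, 61, 62, 59) track the month lengths.
The rule is the 27th of every 2 months.
Next: June 2021 → 2021-06-27.
Next: August 2021 → 2021-08-27.
October 2021: 2021-10-27.
Next: December 2021 → 2021-12-27.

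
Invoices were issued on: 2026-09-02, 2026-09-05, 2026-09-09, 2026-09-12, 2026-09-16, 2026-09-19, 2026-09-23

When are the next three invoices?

Gaps: 3, 4, 3, 4, 3, 4 days — not constant, but cyclic with period 2.
The events fall on every Wednesday and Saturday.
Next Saturday: 2026-09-26.
Next Wednesday: 2026-09-30.
Next Saturday: 2026-10-03.

2026-09-26, 2026-09-30, 2026-10-03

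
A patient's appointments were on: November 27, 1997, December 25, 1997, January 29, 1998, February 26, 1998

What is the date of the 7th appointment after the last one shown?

Every date is a Thursday; gaps 28, 35, 28 days.
Each is the last Thursday of its month (at least one falls on the 29th or later, ruling out '4th Thursday').
March 1998 ends with Thursday March 26, 1998.
Last Thursday of April 1998: April 30, 1998.
May 1998 ends with Thursday May 28, 1998.
Last Thursday of June 1998: June 25, 1998.
July 1998 ends with Thursday July 30, 1998.
Last Thursday of August 1998: August 27, 1998.
Last Thursday of September 1998: September 24, 1998.

September 24, 1998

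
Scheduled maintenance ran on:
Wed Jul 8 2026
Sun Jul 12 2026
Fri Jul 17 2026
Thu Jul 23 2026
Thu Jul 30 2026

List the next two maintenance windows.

Fri Aug 7 2026, Sun Aug 16 2026

Intervals are 4, 5, 6, 7 days — an arithmetic progression with common difference 1.
Next gap: 8 days. Thu Jul 30 2026 + 8 days = Fri Aug 7 2026.
Next gap: 9 days. Fri Aug 7 2026 + 9 days = Sun Aug 16 2026.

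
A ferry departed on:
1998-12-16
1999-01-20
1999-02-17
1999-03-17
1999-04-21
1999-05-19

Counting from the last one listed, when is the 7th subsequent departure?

Gaps: 35, 28, 28, 35, 28 days — a mix of 28 and 35. Every date is a Wednesday.
Each is the 3rd Wednesday of its month.
3rd Wednesday of June 1999: 1999-06-16.
3rd Wednesday of July 1999: 1999-07-21.
3rd Wednesday of August 1999: 1999-08-18.
3rd Wednesday of September 1999: 1999-09-15.
3rd Wednesday of October 1999: 1999-10-20.
3rd Wednesday of November 1999: 1999-11-17.
3rd Wednesday of December 1999: 1999-12-15.

1999-12-15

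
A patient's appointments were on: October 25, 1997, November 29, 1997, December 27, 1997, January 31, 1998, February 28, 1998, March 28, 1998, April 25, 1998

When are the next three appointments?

Every date is a Saturday; gaps 35, 28, 35, 28, 28, 28 days.
Each is the last Saturday of its month (at least one falls on the 29th or later, ruling out '4th Saturday').
May 1998 ends with Saturday May 30, 1998.
June 1998 ends with Saturday June 27, 1998.
Last Saturday of July 1998: July 25, 1998.

May 30, 1998; June 27, 1998; July 25, 1998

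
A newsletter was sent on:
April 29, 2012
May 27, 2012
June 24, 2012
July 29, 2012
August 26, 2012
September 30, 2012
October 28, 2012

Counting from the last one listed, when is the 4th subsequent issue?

February 24, 2013

These are Sundays with 28, 28, 35, 28, 35, 28-day gaps.
Each is the final Sunday of its month — April 29, 2012 is past the 28th, so '4th Sunday' doesn't fit.
November 2012 ends with Sunday November 25, 2012.
December 2012 ends with Sunday December 30, 2012.
Last Sunday of January 2013: January 27, 2013.
Last Sunday of February 2013: February 24, 2013.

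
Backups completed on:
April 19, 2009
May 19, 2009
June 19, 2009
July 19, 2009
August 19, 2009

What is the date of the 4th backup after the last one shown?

December 19, 2009

Gaps: 30, 31, 30, 31 days — not constant. Every event is on the 19th of the month.
Pattern: the 19th of each month.
Next: September 2009 → September 19, 2009.
October 2009: October 19, 2009.
November 2009: November 19, 2009.
December 2009: December 19, 2009.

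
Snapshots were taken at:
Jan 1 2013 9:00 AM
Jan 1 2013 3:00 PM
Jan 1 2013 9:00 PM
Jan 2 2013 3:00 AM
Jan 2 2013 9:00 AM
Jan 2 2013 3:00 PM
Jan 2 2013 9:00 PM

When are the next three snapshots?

Gaps: 6, 6, 6, 6, 6, 6 hours — each event is 6 hours after the previous one.
Jan 2 2013 9:00 PM + 6 h = Jan 3 2013 3:00 AM.
Jan 3 2013 3:00 AM + 6 h = Jan 3 2013 9:00 AM.
Jan 3 2013 9:00 AM + 6 h = Jan 3 2013 3:00 PM.

Jan 3 2013 3:00 AM, Jan 3 2013 9:00 AM, Jan 3 2013 3:00 PM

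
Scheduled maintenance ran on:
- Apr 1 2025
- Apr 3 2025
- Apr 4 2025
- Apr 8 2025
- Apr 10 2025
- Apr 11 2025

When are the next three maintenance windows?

Gaps: 2, 1, 4, 2, 1 days — not constant, but cyclic with period 3.
The events fall on every Tuesday, Thursday and Friday.
The following Tuesday is Apr 15 2025.
The following Thursday is Apr 17 2025.
Next Friday: Apr 18 2025.

Apr 15 2025, Apr 17 2025, Apr 18 2025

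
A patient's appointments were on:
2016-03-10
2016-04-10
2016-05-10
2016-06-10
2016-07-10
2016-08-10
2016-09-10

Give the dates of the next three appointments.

The day-of-month is always 10 (31, 30, 31, 30, 31, 31 days between events).
So this recurs on the 10th of each month.
October 2016: 2016-10-10.
November 2016: 2016-11-10.
December 2016: 2016-12-10.

2016-10-10, 2016-11-10, 2016-12-10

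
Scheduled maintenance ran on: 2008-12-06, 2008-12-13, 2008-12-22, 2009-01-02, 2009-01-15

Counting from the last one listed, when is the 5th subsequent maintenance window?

Intervals are 7, 9, 11, 13 days — an arithmetic progression with common difference 2.
Next gap: 15 days. 2009-01-15 + 15 days = 2009-01-30.
Next gap: 17 days. 2009-01-30 + 17 days = 2009-02-16.
Next gap: 19 days. 2009-02-16 + 19 days = 2009-03-07.
Next gap: 21 days. 2009-03-07 + 21 days = 2009-03-28.
Next gap: 23 days. 2009-03-28 + 23 days = 2009-04-20.

2009-04-20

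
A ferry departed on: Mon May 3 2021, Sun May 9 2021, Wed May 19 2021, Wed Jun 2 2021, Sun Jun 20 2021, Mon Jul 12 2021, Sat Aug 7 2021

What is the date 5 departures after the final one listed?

Intervals are 6, 10, 14, 18, 22, 26 days — an arithmetic progression with common difference 4.
Next gap: 30 days. Sat Aug 7 2021 + 30 days = Mon Sep 6 2021.
Next gap: 34 days. Mon Sep 6 2021 + 34 days = Sun Oct 10 2021.
Next gap: 38 days. Sun Oct 10 2021 + 38 days = Wed Nov 17 2021.
Next gap: 42 days. Wed Nov 17 2021 + 42 days = Wed Dec 29 2021.
Next gap: 46 days. Wed Dec 29 2021 + 46 days = Sun Feb 13 2022.

Sun Feb 13 2022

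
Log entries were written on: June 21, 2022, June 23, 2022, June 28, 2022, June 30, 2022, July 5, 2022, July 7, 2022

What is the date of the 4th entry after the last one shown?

Every event lands on a Tuesday or Thursday (gaps cycle 2, 5, 2, 5, 2).
So the schedule is: every Tuesday and Thursday.
Next Tuesday: July 12, 2022.
The following Thursday is July 14, 2022.
The following Tuesday is July 19, 2022.
Next Thursday: July 21, 2022.

July 21, 2022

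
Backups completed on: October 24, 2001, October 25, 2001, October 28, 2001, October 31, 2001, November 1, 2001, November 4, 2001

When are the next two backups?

November 7, 2001; November 8, 2001

The gap pattern 1, 3, 3, 1, 3 repeats every 3 events.
These are the Wednesdays, Thursdays and Sundays of each week.
The following Wednesday is November 7, 2001.
The following Thursday is November 8, 2001.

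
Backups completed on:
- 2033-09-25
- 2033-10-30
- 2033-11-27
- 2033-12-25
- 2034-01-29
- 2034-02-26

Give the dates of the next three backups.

All Sundays; the gaps (35, 28, 28, 35, 28) vary with month length.
This is the last Sunday of each month.
Last Sunday of March 2034: 2034-03-26.
April 2034 ends with Sunday 2034-04-30.
May 2034 ends with Sunday 2034-05-28.

2034-03-26, 2034-04-30, 2034-05-28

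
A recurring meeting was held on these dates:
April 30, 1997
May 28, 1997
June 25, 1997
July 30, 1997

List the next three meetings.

These are Wednesdays with 28, 28, 35-day gaps.
Each is the final Wednesday of its month — April 30, 1997 is past the 28th, so '4th Wednesday' doesn't fit.
Last Wednesday of August 1997: August 27, 1997.
Last Wednesday of September 1997: September 24, 1997.
Last Wednesday of October 1997: October 29, 1997.

August 27, 1997; September 24, 1997; October 29, 1997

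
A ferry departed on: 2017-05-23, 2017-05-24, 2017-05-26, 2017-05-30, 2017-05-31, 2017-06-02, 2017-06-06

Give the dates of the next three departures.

The gap pattern 1, 2, 4, 1, 2, 4 repeats every 3 events.
These are the Tuesdays, Wednesdays and Fridays of each week.
The following Wednesday is 2017-06-07.
Next Friday: 2017-06-09.
The following Tuesday is 2017-06-13.

2017-06-07, 2017-06-09, 2017-06-13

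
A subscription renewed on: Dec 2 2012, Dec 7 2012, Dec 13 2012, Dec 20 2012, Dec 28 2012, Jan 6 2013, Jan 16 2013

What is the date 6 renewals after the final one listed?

Apr 7 2013

Gaps: 5, 6, 7, 8, 9, 10 days — each gap is 1 larger than the previous one.
Next gap: 11 days. Jan 16 2013 + 11 days = Jan 27 2013.
Next gap: 12 days. Jan 27 2013 + 12 days = Feb 8 2013.
Next gap: 13 days. Feb 8 2013 + 13 days = Feb 21 2013.
Next gap: 14 days. Feb 21 2013 + 14 days = Mar 7 2013.
Next gap: 15 days. Mar 7 2013 + 15 days = Mar 22 2013.
Next gap: 16 days. Mar 22 2013 + 16 days = Apr 7 2013.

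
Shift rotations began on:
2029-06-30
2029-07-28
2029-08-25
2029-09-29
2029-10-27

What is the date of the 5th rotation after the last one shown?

2030-03-30

Every date is a Saturday; gaps 28, 28, 35, 28 days.
Each is the last Saturday of its month (at least one falls on the 29th or later, ruling out '4th Saturday').
November 2029 ends with Saturday 2029-11-24.
Last Saturday of December 2029: 2029-12-29.
Last Saturday of January 2030: 2030-01-26.
Last Saturday of February 2030: 2030-02-23.
March 2030 ends with Saturday 2030-03-30.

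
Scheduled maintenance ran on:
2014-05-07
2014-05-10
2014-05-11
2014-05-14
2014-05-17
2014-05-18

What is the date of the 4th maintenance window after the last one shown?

2014-05-28

Gaps: 3, 1, 3, 3, 1 days — not constant, but cyclic with period 3.
The events fall on every Wednesday, Saturday and Sunday.
The following Wednesday is 2014-05-21.
The following Saturday is 2014-05-24.
The following Sunday is 2014-05-25.
The following Wednesday is 2014-05-28.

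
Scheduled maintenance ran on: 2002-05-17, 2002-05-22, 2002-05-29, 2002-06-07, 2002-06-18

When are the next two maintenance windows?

2002-07-01, 2002-07-16

Intervals are 5, 7, 9, 11 days — an arithmetic progression with common difference 2.
Next gap: 13 days. 2002-06-18 + 13 days = 2002-07-01.
Next gap: 15 days. 2002-07-01 + 15 days = 2002-07-16.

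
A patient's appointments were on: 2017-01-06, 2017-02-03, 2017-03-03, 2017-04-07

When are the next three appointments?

Gaps: 28, 28, 35 days — a mix of 28 and 35. Every date is a Friday.
Each is the 1st Friday of its month.
1st Friday of May 2017: 2017-05-05.
1st Friday of June 2017: 2017-06-02.
1st Friday of July 2017: 2017-07-07.

2017-05-05, 2017-06-02, 2017-07-07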